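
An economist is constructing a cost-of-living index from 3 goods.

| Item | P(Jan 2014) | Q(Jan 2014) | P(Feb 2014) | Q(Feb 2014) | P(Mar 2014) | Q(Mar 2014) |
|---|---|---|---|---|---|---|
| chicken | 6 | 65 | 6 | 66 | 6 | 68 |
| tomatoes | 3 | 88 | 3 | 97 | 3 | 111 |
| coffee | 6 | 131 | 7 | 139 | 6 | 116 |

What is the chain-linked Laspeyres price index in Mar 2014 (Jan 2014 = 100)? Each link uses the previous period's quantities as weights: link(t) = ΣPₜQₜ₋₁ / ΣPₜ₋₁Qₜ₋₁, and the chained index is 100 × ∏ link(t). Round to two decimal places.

99.96

Link Jan 2014→Feb 2014:
ΣP(Feb 2014)Q(Jan 2014) = 6×65 + 3×88 + 7×131 = 390 + 264 + 917 = 1571
ΣP(Jan 2014)Q(Jan 2014) = 6×65 + 3×88 + 6×131 = 390 + 264 + 786 = 1440
link = 1571/1440 = 1.090972
Link Feb 2014→Mar 2014:
ΣP(Mar 2014)Q(Feb 2014) = 6×66 + 3×97 + 6×139 = 396 + 291 + 834 = 1521
ΣP(Feb 2014)Q(Feb 2014) = 6×66 + 3×97 + 7×139 = 396 + 291 + 973 = 1660
link = 1521/1660 = 0.916265
Chained index = 100 × 1.090972 × 0.916265 = 99.9620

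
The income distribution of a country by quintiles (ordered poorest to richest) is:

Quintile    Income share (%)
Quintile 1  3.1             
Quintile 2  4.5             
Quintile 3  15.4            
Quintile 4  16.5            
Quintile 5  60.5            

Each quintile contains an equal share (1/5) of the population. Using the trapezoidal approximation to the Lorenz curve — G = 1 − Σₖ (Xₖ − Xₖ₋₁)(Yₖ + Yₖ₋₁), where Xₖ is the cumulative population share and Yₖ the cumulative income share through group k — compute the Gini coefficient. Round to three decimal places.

Cumulative income shares Yₖ: 0.0310, 0.0760, 0.2300, 0.3950, 1.0000
Σ (Xₖ−Xₖ₋₁)(Yₖ+Yₖ₋₁) = (1/5)(0.0310+0.0000) + (1/5)(0.0760+0.0310) + (1/5)(0.2300+0.0760) + (1/5)(0.3950+0.2300) + (1/5)(1.0000+0.3950)
  = 0.0062 + 0.0214 + 0.0612 + 0.1250 + 0.2790 = 0.4928
G = 1 − 0.4928 = 0.5072

0.507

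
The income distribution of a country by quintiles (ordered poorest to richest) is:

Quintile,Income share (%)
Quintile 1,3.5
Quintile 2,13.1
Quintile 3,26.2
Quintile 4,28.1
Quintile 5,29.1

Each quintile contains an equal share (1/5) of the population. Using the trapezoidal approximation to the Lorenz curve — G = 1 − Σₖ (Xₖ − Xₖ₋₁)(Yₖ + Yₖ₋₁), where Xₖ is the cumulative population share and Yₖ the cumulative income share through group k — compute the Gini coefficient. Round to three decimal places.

Cumulative income shares Yₖ: 0.0350, 0.1660, 0.4280, 0.7090, 1.0000
Σ (Xₖ−Xₖ₋₁)(Yₖ+Yₖ₋₁) = (1/5)(0.0350+0.0000) + (1/5)(0.1660+0.0350) + (1/5)(0.4280+0.1660) + (1/5)(0.7090+0.4280) + (1/5)(1.0000+0.7090)
  = 0.0070 + 0.0402 + 0.1188 + 0.2274 + 0.3418 = 0.7352
G = 1 − 0.7352 = 0.2648

0.265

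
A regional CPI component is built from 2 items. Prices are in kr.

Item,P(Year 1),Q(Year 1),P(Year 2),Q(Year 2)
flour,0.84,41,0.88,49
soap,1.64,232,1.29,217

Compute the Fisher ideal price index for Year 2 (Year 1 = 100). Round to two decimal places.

Laspeyres component (base-period weights):
ΣP(Year 2)Q(Year 1) = 0.88×41 + 1.29×232 = 36.08 + 299.28 = 335.36
ΣP(Year 1)Q(Year 1) = 0.84×41 + 1.64×232 = 34.44 + 380.48 = 414.92
L = 335.36 / 414.92 × 100 = 80.8252
Paasche component (current-period weights):
ΣP(Year 2)Q(Year 2) = 0.88×49 + 1.29×217 = 43.12 + 279.93 = 323.05
ΣP(Year 1)Q(Year 2) = 0.84×49 + 1.64×217 = 41.16 + 355.88 = 397.04
P = 323.05 / 397.04 × 100 = 81.3646
Fisher = √(L × P) = √(80.8252 × 81.3646) = 81.0945

81.09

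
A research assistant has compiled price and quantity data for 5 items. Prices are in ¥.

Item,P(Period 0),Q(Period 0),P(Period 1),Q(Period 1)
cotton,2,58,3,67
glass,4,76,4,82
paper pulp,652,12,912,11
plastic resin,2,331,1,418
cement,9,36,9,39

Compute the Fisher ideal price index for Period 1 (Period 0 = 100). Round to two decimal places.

129.64

Laspeyres component (base-period weights):
ΣP(Period 1)Q(Period 0) = 3×58 + 4×76 + 912×12 + 1×331 + 9×36 = 174 + 304 + 10944 + 331 + 324 = 12077
ΣP(Period 0)Q(Period 0) = 2×58 + 4×76 + 652×12 + 2×331 + 9×36 = 116 + 304 + 7824 + 662 + 324 = 9230
L = 12077 / 9230 × 100 = 130.8451
Paasche component (current-period weights):
ΣP(Period 1)Q(Period 1) = 3×67 + 4×82 + 912×11 + 1×418 + 9×39 = 201 + 328 + 10032 + 418 + 351 = 11330
ΣP(Period 0)Q(Period 1) = 2×67 + 4×82 + 652×11 + 2×418 + 9×39 = 134 + 328 + 7172 + 836 + 351 = 8821
P = 11330 / 8821 × 100 = 128.4435
Fisher = √(L × P) = √(130.8451 × 128.4435) = 129.6387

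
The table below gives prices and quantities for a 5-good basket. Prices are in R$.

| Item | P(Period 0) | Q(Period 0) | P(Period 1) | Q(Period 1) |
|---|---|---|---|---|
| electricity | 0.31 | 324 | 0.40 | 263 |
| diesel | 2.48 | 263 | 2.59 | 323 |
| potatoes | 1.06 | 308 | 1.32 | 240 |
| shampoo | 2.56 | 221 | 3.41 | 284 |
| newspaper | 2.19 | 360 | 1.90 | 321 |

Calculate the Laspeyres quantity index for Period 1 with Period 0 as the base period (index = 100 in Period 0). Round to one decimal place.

Laspeyres quantity index uses base-period prices as weights.
ΣP(Period 0)·Q(Period 1) = 0.31×263 + 2.48×323 + 1.06×240 + 2.56×284 + 2.19×321 = 81.53 + 801.04 + 254.4 + 727.04 + 702.99 = 2567
ΣP(Period 0)·Q(Period 0) = 0.31×324 + 2.48×263 + 1.06×308 + 2.56×221 + 2.19×360 = 100.44 + 652.24 + 326.48 + 565.76 + 788.4 = 2433.32
Index = 2567 / 2433.32 × 100 = 105.4937

105.5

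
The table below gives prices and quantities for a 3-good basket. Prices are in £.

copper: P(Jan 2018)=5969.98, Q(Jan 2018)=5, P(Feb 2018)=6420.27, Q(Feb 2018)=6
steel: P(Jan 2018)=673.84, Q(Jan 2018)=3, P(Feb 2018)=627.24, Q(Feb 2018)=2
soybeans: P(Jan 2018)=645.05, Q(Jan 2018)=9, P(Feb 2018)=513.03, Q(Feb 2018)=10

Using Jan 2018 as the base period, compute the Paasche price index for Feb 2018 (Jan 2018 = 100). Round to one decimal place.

Paasche price index uses current-period quantities as weights.
ΣP(Feb 2018)·Q(Feb 2018) = 6420.27×6 + 627.24×2 + 513.03×10 = 38521.62 + 1254.48 + 5130.3 = 44906.4
ΣP(Jan 2018)·Q(Feb 2018) = 5969.98×6 + 673.84×2 + 645.05×10 = 35819.88 + 1347.68 + 6450.5 = 43618.06
Index = 44906.4 / 43618.06 × 100 = 102.9537

103.0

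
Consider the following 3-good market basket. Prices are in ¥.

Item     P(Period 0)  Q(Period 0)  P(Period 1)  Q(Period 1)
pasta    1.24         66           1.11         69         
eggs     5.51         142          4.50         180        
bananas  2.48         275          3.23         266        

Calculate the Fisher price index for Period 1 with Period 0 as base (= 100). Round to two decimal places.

Laspeyres component (base-period weights):
ΣP(Period 1)Q(Period 0) = 1.11×66 + 4.50×142 + 3.23×275 = 73.26 + 639 + 888.25 = 1600.51
ΣP(Period 0)Q(Period 0) = 1.24×66 + 5.51×142 + 2.48×275 = 81.84 + 782.42 + 682 = 1546.26
L = 1600.51 / 1546.26 × 100 = 103.5085
Paasche component (current-period weights):
ΣP(Period 1)Q(Period 1) = 1.11×69 + 4.50×180 + 3.23×266 = 76.59 + 810 + 859.18 = 1745.77
ΣP(Period 0)Q(Period 1) = 1.24×69 + 5.51×180 + 2.48×266 = 85.56 + 991.8 + 659.68 = 1737.04
P = 1745.77 / 1737.04 × 100 = 100.5026
Fisher = √(L × P) = √(103.5085 × 100.5026) = 101.9944

101.99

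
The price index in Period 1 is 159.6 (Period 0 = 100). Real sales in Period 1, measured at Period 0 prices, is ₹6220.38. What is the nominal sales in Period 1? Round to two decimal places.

9927.73

Nominal = Real × (Index/100) = 6220.38 × (159.6/100)
        = 6220.38 × 1.596 = 9927.7265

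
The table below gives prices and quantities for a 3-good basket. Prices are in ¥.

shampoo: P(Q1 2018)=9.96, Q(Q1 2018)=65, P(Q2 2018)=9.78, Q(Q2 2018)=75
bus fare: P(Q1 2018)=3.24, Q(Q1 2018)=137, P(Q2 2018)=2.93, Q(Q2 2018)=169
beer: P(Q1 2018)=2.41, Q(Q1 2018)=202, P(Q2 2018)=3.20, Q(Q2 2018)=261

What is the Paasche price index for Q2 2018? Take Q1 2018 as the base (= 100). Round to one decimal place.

107.3

Paasche price index uses current-period quantities as weights.
ΣP(Q2 2018)·Q(Q2 2018) = 9.78×75 + 2.93×169 + 3.20×261 = 733.5 + 495.17 + 835.2 = 2063.87
ΣP(Q1 2018)·Q(Q2 2018) = 9.96×75 + 3.24×169 + 2.41×261 = 747 + 547.56 + 629.01 = 1923.57
Index = 2063.87 / 1923.57 × 100 = 107.2937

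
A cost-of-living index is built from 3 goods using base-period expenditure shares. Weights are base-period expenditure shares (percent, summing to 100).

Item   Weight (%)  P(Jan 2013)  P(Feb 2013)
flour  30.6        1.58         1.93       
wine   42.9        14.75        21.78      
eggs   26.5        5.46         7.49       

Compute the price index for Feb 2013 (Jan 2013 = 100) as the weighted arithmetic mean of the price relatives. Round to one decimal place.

137.1

flour: 30.6 × (1.93/1.58) = 30.6 × 1.221519 = 37.3785
wine: 42.9 × (21.78/14.75) = 42.9 × 1.476610 = 63.3466
eggs: 26.5 × (7.49/5.46) = 26.5 × 1.371795 = 36.3526
Index = Σ wᵢ·(p₁ᵢ/p₀ᵢ) = 37.3785 + 63.3466 + 36.3526 = 137.0776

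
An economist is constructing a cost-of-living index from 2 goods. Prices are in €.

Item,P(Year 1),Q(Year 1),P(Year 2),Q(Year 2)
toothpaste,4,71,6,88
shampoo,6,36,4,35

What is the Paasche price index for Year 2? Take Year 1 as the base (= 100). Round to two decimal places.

118.86

Paasche price index uses current-period quantities as weights.
ΣP(Year 2)·Q(Year 2) = 6×88 + 4×35 = 528 + 140 = 668
ΣP(Year 1)·Q(Year 2) = 4×88 + 6×35 = 352 + 210 = 562
Index = 668 / 562 × 100 = 118.8612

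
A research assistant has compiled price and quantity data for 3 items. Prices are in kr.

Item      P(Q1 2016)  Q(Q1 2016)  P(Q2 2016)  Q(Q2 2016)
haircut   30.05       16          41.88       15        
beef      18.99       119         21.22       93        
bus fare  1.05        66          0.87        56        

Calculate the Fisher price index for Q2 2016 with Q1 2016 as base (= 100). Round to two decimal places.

Laspeyres component (base-period weights):
ΣP(Q2 2016)Q(Q1 2016) = 41.88×16 + 21.22×119 + 0.87×66 = 670.08 + 2525.18 + 57.42 = 3252.68
ΣP(Q1 2016)Q(Q1 2016) = 30.05×16 + 18.99×119 + 1.05×66 = 480.8 + 2259.81 + 69.3 = 2809.91
L = 3252.68 / 2809.91 × 100 = 115.7574
Paasche component (current-period weights):
ΣP(Q2 2016)Q(Q2 2016) = 41.88×15 + 21.22×93 + 0.87×56 = 628.2 + 1973.46 + 48.72 = 2650.38
ΣP(Q1 2016)Q(Q2 2016) = 30.05×15 + 18.99×93 + 1.05×56 = 450.75 + 1766.07 + 58.8 = 2275.62
P = 2650.38 / 2275.62 × 100 = 116.4685
Fisher = √(L × P) = √(115.7574 × 116.4685) = 116.1124

116.11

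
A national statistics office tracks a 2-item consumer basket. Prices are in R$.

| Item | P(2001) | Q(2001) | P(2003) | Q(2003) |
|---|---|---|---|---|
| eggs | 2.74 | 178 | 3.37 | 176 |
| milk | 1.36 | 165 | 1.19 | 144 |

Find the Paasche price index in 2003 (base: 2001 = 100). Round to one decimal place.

Paasche price index uses current-period quantities as weights.
ΣP(2003)·Q(2003) = 3.37×176 + 1.19×144 = 593.12 + 171.36 = 764.48
ΣP(2001)·Q(2003) = 2.74×176 + 1.36×144 = 482.24 + 195.84 = 678.08
Index = 764.48 / 678.08 × 100 = 112.7419

112.7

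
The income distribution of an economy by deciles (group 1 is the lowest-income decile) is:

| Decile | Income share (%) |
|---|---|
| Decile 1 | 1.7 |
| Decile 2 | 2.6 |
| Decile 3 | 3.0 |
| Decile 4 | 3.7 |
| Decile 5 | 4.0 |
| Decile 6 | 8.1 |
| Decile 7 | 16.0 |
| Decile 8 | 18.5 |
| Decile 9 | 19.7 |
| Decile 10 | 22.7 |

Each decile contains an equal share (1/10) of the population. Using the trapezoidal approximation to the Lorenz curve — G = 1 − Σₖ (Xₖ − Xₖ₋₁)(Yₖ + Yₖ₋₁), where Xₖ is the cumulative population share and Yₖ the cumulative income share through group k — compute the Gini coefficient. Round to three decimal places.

0.427

Cumulative income shares Yₖ: 0.0170, 0.0430, 0.0730, 0.1100, 0.1500, 0.2310, 0.3910, 0.5760, 0.7730, 1.0000
Σ (Xₖ−Xₖ₋₁)(Yₖ+Yₖ₋₁) = (1/10)(0.0170+0.0000) + (1/10)(0.0430+0.0170) + (1/10)(0.0730+0.0430) + (1/10)(0.1100+0.0730) + (1/10)(0.1500+0.1100) + (1/10)(0.2310+0.1500) + (1/10)(0.3910+0.2310) + (1/10)(0.5760+0.3910) + (1/10)(0.7730+0.5760) + (1/10)(1.0000+0.7730)
  = 0.0017 + 0.0060 + 0.0116 + 0.0183 + 0.0260 + 0.0381 + 0.0622 + 0.0967 + 0.1349 + 0.1773 = 0.5728
G = 1 − 0.5728 = 0.4272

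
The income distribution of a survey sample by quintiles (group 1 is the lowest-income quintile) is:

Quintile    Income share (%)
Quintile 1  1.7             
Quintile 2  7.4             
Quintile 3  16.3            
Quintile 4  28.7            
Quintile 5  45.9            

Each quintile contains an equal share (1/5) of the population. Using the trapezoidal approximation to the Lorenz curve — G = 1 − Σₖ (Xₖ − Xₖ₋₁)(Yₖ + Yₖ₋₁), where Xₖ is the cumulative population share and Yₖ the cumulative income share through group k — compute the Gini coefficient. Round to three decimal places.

0.439

Cumulative income shares Yₖ: 0.0170, 0.0910, 0.2540, 0.5410, 1.0000
Σ (Xₖ−Xₖ₋₁)(Yₖ+Yₖ₋₁) = (1/5)(0.0170+0.0000) + (1/5)(0.0910+0.0170) + (1/5)(0.2540+0.0910) + (1/5)(0.5410+0.2540) + (1/5)(1.0000+0.5410)
  = 0.0034 + 0.0216 + 0.0690 + 0.1590 + 0.3082 = 0.5612
G = 1 − 0.5612 = 0.4388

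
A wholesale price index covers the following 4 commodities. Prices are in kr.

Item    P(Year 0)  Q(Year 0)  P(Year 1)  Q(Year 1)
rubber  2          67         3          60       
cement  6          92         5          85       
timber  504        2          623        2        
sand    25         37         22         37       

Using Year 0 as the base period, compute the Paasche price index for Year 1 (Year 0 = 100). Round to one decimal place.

Paasche price index uses current-period quantities as weights.
ΣP(Year 1)·Q(Year 1) = 3×60 + 5×85 + 623×2 + 22×37 = 180 + 425 + 1246 + 814 = 2665
ΣP(Year 0)·Q(Year 1) = 2×60 + 6×85 + 504×2 + 25×37 = 120 + 510 + 1008 + 925 = 2563
Index = 2665 / 2563 × 100 = 103.9797

104.0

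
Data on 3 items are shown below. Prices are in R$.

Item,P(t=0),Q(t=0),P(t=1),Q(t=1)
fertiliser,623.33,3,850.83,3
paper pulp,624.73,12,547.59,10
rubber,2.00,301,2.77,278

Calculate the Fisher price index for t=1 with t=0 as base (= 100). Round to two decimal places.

100.66

Laspeyres component (base-period weights):
ΣP(t=1)Q(t=0) = 850.83×3 + 547.59×12 + 2.77×301 = 2552.49 + 6571.08 + 833.77 = 9957.34
ΣP(t=0)Q(t=0) = 623.33×3 + 624.73×12 + 2.00×301 = 1869.99 + 7496.76 + 602 = 9968.75
L = 9957.34 / 9968.75 × 100 = 99.8855
Paasche component (current-period weights):
ΣP(t=1)Q(t=1) = 850.83×3 + 547.59×10 + 2.77×278 = 2552.49 + 5475.9 + 770.06 = 8798.45
ΣP(t=0)Q(t=1) = 623.33×3 + 624.73×10 + 2.00×278 = 1869.99 + 6247.3 + 556 = 8673.29
P = 8798.45 / 8673.29 × 100 = 101.4431
Fisher = √(L × P) = √(99.8855 × 101.4431) = 100.6613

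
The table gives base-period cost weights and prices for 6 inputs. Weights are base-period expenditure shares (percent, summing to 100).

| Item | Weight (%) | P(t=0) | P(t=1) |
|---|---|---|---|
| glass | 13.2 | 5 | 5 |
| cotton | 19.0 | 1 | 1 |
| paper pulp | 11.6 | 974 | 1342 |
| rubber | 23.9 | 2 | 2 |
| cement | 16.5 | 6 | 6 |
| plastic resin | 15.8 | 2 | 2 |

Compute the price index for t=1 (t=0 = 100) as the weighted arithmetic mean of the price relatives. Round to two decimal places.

glass: 13.2 × (5/5) = 13.2 × 1.000000 = 13.2000
cotton: 19.0 × (1/1) = 19.0 × 1.000000 = 19.0000
paper pulp: 11.6 × (1342/974) = 11.6 × 1.377823 = 15.9828
rubber: 23.9 × (2/2) = 23.9 × 1.000000 = 23.9000
cement: 16.5 × (6/6) = 16.5 × 1.000000 = 16.5000
plastic resin: 15.8 × (2/2) = 15.8 × 1.000000 = 15.8000
Index = Σ wᵢ·(p₁ᵢ/p₀ᵢ) = 13.2000 + 19.0000 + 15.9828 + 23.9000 + 16.5000 + 15.8000 = 104.3828

104.38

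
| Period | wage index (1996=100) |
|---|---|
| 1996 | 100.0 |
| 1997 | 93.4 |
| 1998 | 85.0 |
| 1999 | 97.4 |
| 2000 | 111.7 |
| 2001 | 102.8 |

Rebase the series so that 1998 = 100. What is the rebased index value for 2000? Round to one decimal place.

Rebased(2000) = 111.7 / 85.0 × 100 = 131.4118

131.4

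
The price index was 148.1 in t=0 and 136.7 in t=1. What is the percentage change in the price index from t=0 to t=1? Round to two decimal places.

Change = (136.7 − 148.1) / 148.1 × 100
       = -11.4 / 148.1 × 100 = -7.6975%

-7.70%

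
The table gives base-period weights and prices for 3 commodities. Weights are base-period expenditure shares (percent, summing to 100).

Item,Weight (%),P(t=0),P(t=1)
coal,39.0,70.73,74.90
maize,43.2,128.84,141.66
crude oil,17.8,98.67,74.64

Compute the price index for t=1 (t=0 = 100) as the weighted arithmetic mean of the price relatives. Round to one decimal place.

102.3

coal: 39.0 × (74.90/70.73) = 39.0 × 1.058957 = 41.2993
maize: 43.2 × (141.66/128.84) = 43.2 × 1.099503 = 47.4985
crude oil: 17.8 × (74.64/98.67) = 17.8 × 0.756461 = 13.4650
Index = Σ wᵢ·(p₁ᵢ/p₀ᵢ) = 41.2993 + 47.4985 + 13.4650 = 102.2629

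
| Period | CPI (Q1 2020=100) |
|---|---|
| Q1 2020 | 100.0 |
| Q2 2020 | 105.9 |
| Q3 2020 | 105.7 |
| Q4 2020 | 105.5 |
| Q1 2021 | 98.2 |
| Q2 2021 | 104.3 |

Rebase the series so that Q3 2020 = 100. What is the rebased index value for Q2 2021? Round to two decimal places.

Rebased(Q2 2021) = 104.3 / 105.7 × 100 = 98.6755

98.68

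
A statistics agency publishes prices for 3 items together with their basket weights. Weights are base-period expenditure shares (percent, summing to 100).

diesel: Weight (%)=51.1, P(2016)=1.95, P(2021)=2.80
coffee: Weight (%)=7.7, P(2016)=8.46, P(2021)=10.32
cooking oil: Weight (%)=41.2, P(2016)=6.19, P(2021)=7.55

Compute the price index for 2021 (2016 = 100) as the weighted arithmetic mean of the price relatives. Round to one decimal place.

diesel: 51.1 × (2.80/1.95) = 51.1 × 1.435897 = 73.3744
coffee: 7.7 × (10.32/8.46) = 7.7 × 1.219858 = 9.3929
cooking oil: 41.2 × (7.55/6.19) = 41.2 × 1.219709 = 50.2520
Index = Σ wᵢ·(p₁ᵢ/p₀ᵢ) = 73.3744 + 9.3929 + 50.2520 = 133.0193

133.0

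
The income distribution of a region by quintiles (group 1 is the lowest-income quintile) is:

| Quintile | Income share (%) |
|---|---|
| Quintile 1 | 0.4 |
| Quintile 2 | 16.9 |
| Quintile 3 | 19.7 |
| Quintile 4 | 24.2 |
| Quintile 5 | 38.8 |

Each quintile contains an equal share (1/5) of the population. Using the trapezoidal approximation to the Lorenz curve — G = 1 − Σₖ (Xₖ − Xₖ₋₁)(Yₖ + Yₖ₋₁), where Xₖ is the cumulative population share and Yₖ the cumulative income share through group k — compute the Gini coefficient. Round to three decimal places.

0.336

Cumulative income shares Yₖ: 0.0040, 0.1730, 0.3700, 0.6120, 1.0000
Σ (Xₖ−Xₖ₋₁)(Yₖ+Yₖ₋₁) = (1/5)(0.0040+0.0000) + (1/5)(0.1730+0.0040) + (1/5)(0.3700+0.1730) + (1/5)(0.6120+0.3700) + (1/5)(1.0000+0.6120)
  = 0.0008 + 0.0354 + 0.1086 + 0.1964 + 0.3224 = 0.6636
G = 1 − 0.6636 = 0.3364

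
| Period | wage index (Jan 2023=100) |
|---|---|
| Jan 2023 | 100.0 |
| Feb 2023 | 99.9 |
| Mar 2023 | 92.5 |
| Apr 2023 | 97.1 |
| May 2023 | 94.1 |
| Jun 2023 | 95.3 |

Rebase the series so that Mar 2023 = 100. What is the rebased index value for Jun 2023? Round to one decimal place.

103.0

Rebased(Jun 2023) = 95.3 / 92.5 × 100 = 103.0270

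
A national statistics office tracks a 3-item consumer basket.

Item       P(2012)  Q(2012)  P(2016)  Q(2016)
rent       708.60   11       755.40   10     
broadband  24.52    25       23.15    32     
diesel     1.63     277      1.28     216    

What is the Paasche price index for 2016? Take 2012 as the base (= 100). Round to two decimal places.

104.24

Paasche price index uses current-period quantities as weights.
ΣP(2016)·Q(2016) = 755.40×10 + 23.15×32 + 1.28×216 = 7554 + 740.8 + 276.48 = 8571.28
ΣP(2012)·Q(2016) = 708.60×10 + 24.52×32 + 1.63×216 = 7086 + 784.64 + 352.08 = 8222.72
Index = 8571.28 / 8222.72 × 100 = 104.2390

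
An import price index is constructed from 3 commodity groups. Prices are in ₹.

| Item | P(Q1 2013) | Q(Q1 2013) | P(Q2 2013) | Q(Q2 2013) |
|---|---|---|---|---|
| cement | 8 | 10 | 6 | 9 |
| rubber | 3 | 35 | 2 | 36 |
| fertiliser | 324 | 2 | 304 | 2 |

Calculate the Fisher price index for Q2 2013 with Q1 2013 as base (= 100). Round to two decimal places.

Laspeyres component (base-period weights):
ΣP(Q2 2013)Q(Q1 2013) = 6×10 + 2×35 + 304×2 = 60 + 70 + 608 = 738
ΣP(Q1 2013)Q(Q1 2013) = 8×10 + 3×35 + 324×2 = 80 + 105 + 648 = 833
L = 738 / 833 × 100 = 88.5954
Paasche component (current-period weights):
ΣP(Q2 2013)Q(Q2 2013) = 6×9 + 2×36 + 304×2 = 54 + 72 + 608 = 734
ΣP(Q1 2013)Q(Q2 2013) = 8×9 + 3×36 + 324×2 = 72 + 108 + 648 = 828
P = 734 / 828 × 100 = 88.6473
Fisher = √(L × P) = √(88.5954 × 88.6473) = 88.6214

88.62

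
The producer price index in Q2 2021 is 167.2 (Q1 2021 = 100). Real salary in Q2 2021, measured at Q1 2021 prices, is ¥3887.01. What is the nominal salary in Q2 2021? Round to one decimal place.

Nominal = Real × (Index/100) = 3887.01 × (167.2/100)
        = 3887.01 × 1.672 = 6499.0807

6499.1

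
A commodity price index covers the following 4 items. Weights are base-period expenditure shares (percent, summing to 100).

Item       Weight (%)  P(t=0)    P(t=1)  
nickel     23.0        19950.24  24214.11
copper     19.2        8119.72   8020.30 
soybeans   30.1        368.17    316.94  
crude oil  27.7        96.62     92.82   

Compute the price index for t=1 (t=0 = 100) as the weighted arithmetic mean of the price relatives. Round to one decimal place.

nickel: 23.0 × (24214.11/19950.24) = 23.0 × 1.213725 = 27.9157
copper: 19.2 × (8020.30/8119.72) = 19.2 × 0.987756 = 18.9649
soybeans: 30.1 × (316.94/368.17) = 30.1 × 0.860852 = 25.9117
crude oil: 27.7 × (92.82/96.62) = 27.7 × 0.960671 = 26.6106
Index = Σ wᵢ·(p₁ᵢ/p₀ᵢ) = 27.9157 + 18.9649 + 25.9117 + 26.6106 = 99.4028

99.4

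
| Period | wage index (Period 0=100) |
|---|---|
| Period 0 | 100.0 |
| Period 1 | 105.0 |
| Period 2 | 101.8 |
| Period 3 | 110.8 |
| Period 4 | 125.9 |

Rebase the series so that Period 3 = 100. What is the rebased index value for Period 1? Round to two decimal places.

94.77

Rebased(Period 1) = 105.0 / 110.8 × 100 = 94.7653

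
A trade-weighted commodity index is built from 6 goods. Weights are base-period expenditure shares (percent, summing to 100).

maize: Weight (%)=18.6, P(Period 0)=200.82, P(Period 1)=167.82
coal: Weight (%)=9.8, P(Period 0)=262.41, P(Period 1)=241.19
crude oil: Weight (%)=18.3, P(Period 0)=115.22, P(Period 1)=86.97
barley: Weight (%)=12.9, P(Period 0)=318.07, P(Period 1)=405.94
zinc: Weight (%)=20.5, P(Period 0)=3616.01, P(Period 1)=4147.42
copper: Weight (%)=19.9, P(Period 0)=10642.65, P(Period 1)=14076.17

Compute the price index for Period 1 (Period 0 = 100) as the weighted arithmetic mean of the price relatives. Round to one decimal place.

104.7

maize: 18.6 × (167.82/200.82) = 18.6 × 0.835674 = 15.5435
coal: 9.8 × (241.19/262.41) = 9.8 × 0.919134 = 9.0075
crude oil: 18.3 × (86.97/115.22) = 18.3 × 0.754817 = 13.8131
barley: 12.9 × (405.94/318.07) = 12.9 × 1.276260 = 16.4638
zinc: 20.5 × (4147.42/3616.01) = 20.5 × 1.146960 = 23.5127
copper: 19.9 × (14076.17/10642.65) = 19.9 × 1.322619 = 26.3201
Index = Σ wᵢ·(p₁ᵢ/p₀ᵢ) = 15.5435 + 9.0075 + 13.8131 + 16.4638 + 23.5127 + 26.3201 = 104.6608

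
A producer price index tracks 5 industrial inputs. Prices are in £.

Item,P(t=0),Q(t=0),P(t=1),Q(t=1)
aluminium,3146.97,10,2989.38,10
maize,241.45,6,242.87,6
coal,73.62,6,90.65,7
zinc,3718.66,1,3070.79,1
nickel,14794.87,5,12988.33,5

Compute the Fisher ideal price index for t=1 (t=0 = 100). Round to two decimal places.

Laspeyres component (base-period weights):
ΣP(t=1)Q(t=0) = 2989.38×10 + 242.87×6 + 90.65×6 + 3070.79×1 + 12988.33×5 = 29893.8 + 1457.22 + 543.9 + 3070.79 + 64941.65 = 99907.36
ΣP(t=0)Q(t=0) = 3146.97×10 + 241.45×6 + 73.62×6 + 3718.66×1 + 14794.87×5 = 31469.7 + 1448.7 + 441.72 + 3718.66 + 73974.35 = 111053.13
L = 99907.36 / 111053.13 × 100 = 89.9636
Paasche component (current-period weights):
ΣP(t=1)Q(t=1) = 2989.38×10 + 242.87×6 + 90.65×7 + 3070.79×1 + 12988.33×5 = 29893.8 + 1457.22 + 634.55 + 3070.79 + 64941.65 = 99998.01
ΣP(t=0)Q(t=1) = 3146.97×10 + 241.45×6 + 73.62×7 + 3718.66×1 + 14794.87×5 = 31469.7 + 1448.7 + 515.34 + 3718.66 + 73974.35 = 111126.75
P = 99998.01 / 111126.75 × 100 = 89.9855
Fisher = √(L × P) = √(89.9636 × 89.9855) = 89.9746

89.97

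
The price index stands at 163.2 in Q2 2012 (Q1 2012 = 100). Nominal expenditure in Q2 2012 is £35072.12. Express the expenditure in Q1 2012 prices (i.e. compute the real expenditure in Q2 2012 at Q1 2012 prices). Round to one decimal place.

Real = Nominal ÷ (Index/100) = 35072.12 ÷ (163.2/100)
     = 35072.12 ÷ 1.632 = 21490.2696

21490.3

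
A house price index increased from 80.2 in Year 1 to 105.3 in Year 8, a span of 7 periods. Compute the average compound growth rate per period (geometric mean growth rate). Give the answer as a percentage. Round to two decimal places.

3.97%

Growth factor = (105.3/80.2)^(1/7) = (1.312968)^(1/7) = 1.039665
Growth rate = 1.039665 − 1 = 0.039665 = 3.9665%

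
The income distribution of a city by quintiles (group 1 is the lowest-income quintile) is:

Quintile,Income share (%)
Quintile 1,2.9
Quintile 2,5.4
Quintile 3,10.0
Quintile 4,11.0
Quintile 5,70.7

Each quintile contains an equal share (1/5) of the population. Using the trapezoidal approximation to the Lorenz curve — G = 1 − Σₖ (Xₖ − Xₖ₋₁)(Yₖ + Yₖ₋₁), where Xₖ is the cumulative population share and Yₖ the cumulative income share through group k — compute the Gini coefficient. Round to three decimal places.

0.565

Cumulative income shares Yₖ: 0.0290, 0.0830, 0.1830, 0.2930, 1.0000
Σ (Xₖ−Xₖ₋₁)(Yₖ+Yₖ₋₁) = (1/5)(0.0290+0.0000) + (1/5)(0.0830+0.0290) + (1/5)(0.1830+0.0830) + (1/5)(0.2930+0.1830) + (1/5)(1.0000+0.2930)
  = 0.0058 + 0.0224 + 0.0532 + 0.0952 + 0.2586 = 0.4352
G = 1 − 0.4352 = 0.5648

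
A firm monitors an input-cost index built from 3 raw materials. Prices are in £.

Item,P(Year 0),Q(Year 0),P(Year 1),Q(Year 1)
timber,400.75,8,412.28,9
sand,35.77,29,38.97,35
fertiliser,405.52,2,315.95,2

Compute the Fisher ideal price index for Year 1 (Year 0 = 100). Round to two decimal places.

100.38

Laspeyres component (base-period weights):
ΣP(Year 1)Q(Year 0) = 412.28×8 + 38.97×29 + 315.95×2 = 3298.24 + 1130.13 + 631.9 = 5060.27
ΣP(Year 0)Q(Year 0) = 400.75×8 + 35.77×29 + 405.52×2 = 3206 + 1037.33 + 811.04 = 5054.37
L = 5060.27 / 5054.37 × 100 = 100.1167
Paasche component (current-period weights):
ΣP(Year 1)Q(Year 1) = 412.28×9 + 38.97×35 + 315.95×2 = 3710.52 + 1363.95 + 631.9 = 5706.37
ΣP(Year 0)Q(Year 1) = 400.75×9 + 35.77×35 + 405.52×2 = 3606.75 + 1251.95 + 811.04 = 5669.74
P = 5706.37 / 5669.74 × 100 = 100.6461
Fisher = √(L × P) = √(100.1167 × 100.6461) = 100.3810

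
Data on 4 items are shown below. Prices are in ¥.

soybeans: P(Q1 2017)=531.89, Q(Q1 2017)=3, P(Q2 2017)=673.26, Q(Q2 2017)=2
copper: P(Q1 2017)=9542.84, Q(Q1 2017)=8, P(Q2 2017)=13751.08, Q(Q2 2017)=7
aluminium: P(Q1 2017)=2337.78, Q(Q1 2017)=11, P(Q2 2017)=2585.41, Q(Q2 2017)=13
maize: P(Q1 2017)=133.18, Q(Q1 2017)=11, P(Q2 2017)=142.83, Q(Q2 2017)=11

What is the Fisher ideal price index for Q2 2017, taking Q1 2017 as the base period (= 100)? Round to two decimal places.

Laspeyres component (base-period weights):
ΣP(Q2 2017)Q(Q1 2017) = 673.26×3 + 13751.08×8 + 2585.41×11 + 142.83×11 = 2019.78 + 110008.64 + 28439.51 + 1571.13 = 142039.06
ΣP(Q1 2017)Q(Q1 2017) = 531.89×3 + 9542.84×8 + 2337.78×11 + 133.18×11 = 1595.67 + 76342.72 + 25715.58 + 1464.98 = 105118.95
L = 142039.06 / 105118.95 × 100 = 135.1222
Paasche component (current-period weights):
ΣP(Q2 2017)Q(Q2 2017) = 673.26×2 + 13751.08×7 + 2585.41×13 + 142.83×11 = 1346.52 + 96257.56 + 33610.33 + 1571.13 = 132785.54
ΣP(Q1 2017)Q(Q2 2017) = 531.89×2 + 9542.84×7 + 2337.78×13 + 133.18×11 = 1063.78 + 66799.88 + 30391.14 + 1464.98 = 99719.78
P = 132785.54 / 99719.78 × 100 = 133.1587
Fisher = √(L × P) = √(135.1222 × 133.1587) = 134.1369

134.14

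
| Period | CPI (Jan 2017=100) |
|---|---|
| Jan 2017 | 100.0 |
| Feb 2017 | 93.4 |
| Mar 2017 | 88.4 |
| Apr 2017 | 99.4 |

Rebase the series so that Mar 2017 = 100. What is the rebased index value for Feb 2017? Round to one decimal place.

Rebased(Feb 2017) = 93.4 / 88.4 × 100 = 105.6561

105.7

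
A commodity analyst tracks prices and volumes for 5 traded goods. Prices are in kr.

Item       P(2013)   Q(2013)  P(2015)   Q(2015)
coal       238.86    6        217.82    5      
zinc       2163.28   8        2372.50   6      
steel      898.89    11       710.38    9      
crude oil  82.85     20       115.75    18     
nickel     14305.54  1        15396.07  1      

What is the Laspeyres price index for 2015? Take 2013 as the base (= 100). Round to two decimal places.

Laspeyres price index uses base-period quantities as weights.
ΣP(2015)·Q(2013) = 217.82×6 + 2372.50×8 + 710.38×11 + 115.75×20 + 15396.07×1 = 1306.92 + 18980 + 7814.18 + 2315 + 15396.07 = 45812.17
ΣP(2013)·Q(2013) = 238.86×6 + 2163.28×8 + 898.89×11 + 82.85×20 + 14305.54×1 = 1433.16 + 17306.24 + 9887.79 + 1657 + 14305.54 = 44589.73
Index = 45812.17 / 44589.73 × 100 = 102.7415

102.74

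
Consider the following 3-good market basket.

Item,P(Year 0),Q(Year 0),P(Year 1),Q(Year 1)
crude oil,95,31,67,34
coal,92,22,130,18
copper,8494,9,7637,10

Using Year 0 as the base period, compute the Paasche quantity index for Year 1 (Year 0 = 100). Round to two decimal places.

Paasche quantity index uses current-period prices as weights.
ΣP(Year 1)·Q(Year 1) = 67×34 + 130×18 + 7637×10 = 2278 + 2340 + 76370 = 80988
ΣP(Year 1)·Q(Year 0) = 67×31 + 130×22 + 7637×9 = 2077 + 2860 + 68733 = 73670
Index = 80988 / 73670 × 100 = 109.9335

109.93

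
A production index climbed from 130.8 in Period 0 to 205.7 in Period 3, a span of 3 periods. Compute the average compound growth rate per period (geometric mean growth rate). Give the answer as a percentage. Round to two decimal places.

16.29%

Growth factor = (205.7/130.8)^(1/3) = (1.572630)^(1/3) = 1.162899
Growth rate = 1.162899 − 1 = 0.162899 = 16.2899%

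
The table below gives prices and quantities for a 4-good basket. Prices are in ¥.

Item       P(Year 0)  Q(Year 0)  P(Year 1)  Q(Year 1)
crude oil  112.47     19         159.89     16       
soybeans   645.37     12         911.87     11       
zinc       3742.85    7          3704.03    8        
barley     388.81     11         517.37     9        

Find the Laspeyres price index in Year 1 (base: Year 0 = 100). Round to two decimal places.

Laspeyres price index uses base-period quantities as weights.
ΣP(Year 1)·Q(Year 0) = 159.89×19 + 911.87×12 + 3704.03×7 + 517.37×11 = 3037.91 + 10942.44 + 25928.21 + 5691.07 = 45599.63
ΣP(Year 0)·Q(Year 0) = 112.47×19 + 645.37×12 + 3742.85×7 + 388.81×11 = 2136.93 + 7744.44 + 26199.95 + 4276.91 = 40358.23
Index = 45599.63 / 40358.23 × 100 = 112.9872

112.99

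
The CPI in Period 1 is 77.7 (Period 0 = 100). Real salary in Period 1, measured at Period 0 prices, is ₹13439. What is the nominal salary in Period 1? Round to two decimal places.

10442.10

Nominal = Real × (Index/100) = 13439 × (77.7/100)
        = 13439 × 0.777 = 10442.1030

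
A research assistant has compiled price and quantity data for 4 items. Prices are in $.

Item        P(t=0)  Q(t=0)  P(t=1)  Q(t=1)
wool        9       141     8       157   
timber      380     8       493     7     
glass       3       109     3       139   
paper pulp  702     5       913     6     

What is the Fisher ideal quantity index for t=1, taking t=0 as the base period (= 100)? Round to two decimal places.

106.61

Laspeyres component (base-period weights):
ΣP(t=0)Q(t=1) = 9×157 + 380×7 + 3×139 + 702×6 = 1413 + 2660 + 417 + 4212 = 8702
ΣP(t=0)Q(t=0) = 9×141 + 380×8 + 3×109 + 702×5 = 1269 + 3040 + 327 + 3510 = 8146
L = 8702 / 8146 × 100 = 106.8254
Paasche component (current-period weights):
ΣP(t=1)Q(t=1) = 8×157 + 493×7 + 3×139 + 913×6 = 1256 + 3451 + 417 + 5478 = 10602
ΣP(t=1)Q(t=0) = 8×141 + 493×8 + 3×109 + 913×5 = 1128 + 3944 + 327 + 4565 = 9964
P = 10602 / 9964 × 100 = 106.4031
Fisher = √(L × P) = √(106.8254 × 106.4031) = 106.6140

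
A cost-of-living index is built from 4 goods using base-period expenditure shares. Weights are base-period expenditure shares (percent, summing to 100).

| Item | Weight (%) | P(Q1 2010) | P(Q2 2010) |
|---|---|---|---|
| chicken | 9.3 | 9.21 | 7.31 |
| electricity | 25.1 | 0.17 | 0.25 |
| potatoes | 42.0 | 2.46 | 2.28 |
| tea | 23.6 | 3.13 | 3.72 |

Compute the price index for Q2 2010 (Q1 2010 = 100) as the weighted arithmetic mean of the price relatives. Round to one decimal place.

111.3

chicken: 9.3 × (7.31/9.21) = 9.3 × 0.793702 = 7.3814
electricity: 25.1 × (0.25/0.17) = 25.1 × 1.470588 = 36.9118
potatoes: 42.0 × (2.28/2.46) = 42.0 × 0.926829 = 38.9268
tea: 23.6 × (3.72/3.13) = 23.6 × 1.188498 = 28.0486
Index = Σ wᵢ·(p₁ᵢ/p₀ᵢ) = 7.3814 + 36.9118 + 38.9268 + 28.0486 = 111.2686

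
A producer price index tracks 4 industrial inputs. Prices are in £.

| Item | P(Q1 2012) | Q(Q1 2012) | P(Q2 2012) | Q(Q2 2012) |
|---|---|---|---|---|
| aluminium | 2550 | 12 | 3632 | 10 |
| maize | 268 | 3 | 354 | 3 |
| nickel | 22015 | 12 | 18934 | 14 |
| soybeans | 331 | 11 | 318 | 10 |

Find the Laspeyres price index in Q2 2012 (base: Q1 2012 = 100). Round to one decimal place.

Laspeyres price index uses base-period quantities as weights.
ΣP(Q2 2012)·Q(Q1 2012) = 3632×12 + 354×3 + 18934×12 + 318×11 = 43584 + 1062 + 227208 + 3498 = 275352
ΣP(Q1 2012)·Q(Q1 2012) = 2550×12 + 268×3 + 22015×12 + 331×11 = 30600 + 804 + 264180 + 3641 = 299225
Index = 275352 / 299225 × 100 = 92.0217

92.0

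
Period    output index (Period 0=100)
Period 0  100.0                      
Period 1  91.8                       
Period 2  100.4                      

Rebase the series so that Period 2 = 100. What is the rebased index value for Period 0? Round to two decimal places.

Rebased(Period 0) = 100.0 / 100.4 × 100 = 99.6016

99.60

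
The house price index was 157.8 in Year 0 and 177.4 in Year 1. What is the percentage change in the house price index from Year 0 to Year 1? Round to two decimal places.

12.42%

Change = (177.4 − 157.8) / 157.8 × 100
       = 19.6 / 157.8 × 100 = 12.4208%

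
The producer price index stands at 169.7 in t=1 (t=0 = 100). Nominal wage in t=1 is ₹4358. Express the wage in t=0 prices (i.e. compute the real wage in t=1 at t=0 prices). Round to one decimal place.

2568.1

Real = Nominal ÷ (Index/100) = 4358 ÷ (169.7/100)
     = 4358 ÷ 1.697 = 2568.0613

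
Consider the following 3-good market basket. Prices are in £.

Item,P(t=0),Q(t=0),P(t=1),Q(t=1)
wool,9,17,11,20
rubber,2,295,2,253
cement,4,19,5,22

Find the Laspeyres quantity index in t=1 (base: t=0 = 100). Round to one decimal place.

Laspeyres quantity index uses base-period prices as weights.
ΣP(t=0)·Q(t=1) = 9×20 + 2×253 + 4×22 = 180 + 506 + 88 = 774
ΣP(t=0)·Q(t=0) = 9×17 + 2×295 + 4×19 = 153 + 590 + 76 = 819
Index = 774 / 819 × 100 = 94.5055

94.5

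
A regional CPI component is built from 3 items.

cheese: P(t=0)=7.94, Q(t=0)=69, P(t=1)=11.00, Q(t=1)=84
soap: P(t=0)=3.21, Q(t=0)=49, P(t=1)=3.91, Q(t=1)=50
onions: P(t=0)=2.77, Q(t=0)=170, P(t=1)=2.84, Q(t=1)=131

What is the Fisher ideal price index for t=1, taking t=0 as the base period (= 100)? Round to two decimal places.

Laspeyres component (base-period weights):
ΣP(t=1)Q(t=0) = 11.00×69 + 3.91×49 + 2.84×170 = 759 + 191.59 + 482.8 = 1433.39
ΣP(t=0)Q(t=0) = 7.94×69 + 3.21×49 + 2.77×170 = 547.86 + 157.29 + 470.9 = 1176.05
L = 1433.39 / 1176.05 × 100 = 121.8817
Paasche component (current-period weights):
ΣP(t=1)Q(t=1) = 11.00×84 + 3.91×50 + 2.84×131 = 924 + 195.5 + 372.04 = 1491.54
ΣP(t=0)Q(t=1) = 7.94×84 + 3.21×50 + 2.77×131 = 666.96 + 160.5 + 362.87 = 1190.33
P = 1491.54 / 1190.33 × 100 = 125.3047
Fisher = √(L × P) = √(121.8817 × 125.3047) = 123.5814

123.58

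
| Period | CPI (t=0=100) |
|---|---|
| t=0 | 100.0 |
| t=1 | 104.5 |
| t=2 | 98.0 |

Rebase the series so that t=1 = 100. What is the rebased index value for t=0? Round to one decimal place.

95.7

Rebased(t=0) = 100.0 / 104.5 × 100 = 95.6938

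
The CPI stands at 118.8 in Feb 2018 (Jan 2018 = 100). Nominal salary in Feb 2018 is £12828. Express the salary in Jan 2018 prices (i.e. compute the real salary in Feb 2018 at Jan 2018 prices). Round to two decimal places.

Real = Nominal ÷ (Index/100) = 12828 ÷ (118.8/100)
     = 12828 ÷ 1.188 = 10797.9798

10797.98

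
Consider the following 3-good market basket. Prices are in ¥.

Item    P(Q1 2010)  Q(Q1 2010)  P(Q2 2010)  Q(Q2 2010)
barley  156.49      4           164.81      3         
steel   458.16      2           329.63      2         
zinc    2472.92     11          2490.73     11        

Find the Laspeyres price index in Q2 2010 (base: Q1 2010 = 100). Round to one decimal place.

99.9

Laspeyres price index uses base-period quantities as weights.
ΣP(Q2 2010)·Q(Q1 2010) = 164.81×4 + 329.63×2 + 2490.73×11 = 659.24 + 659.26 + 27398.03 = 28716.53
ΣP(Q1 2010)·Q(Q1 2010) = 156.49×4 + 458.16×2 + 2472.92×11 = 625.96 + 916.32 + 27202.12 = 28744.4
Index = 28716.53 / 28744.4 × 100 = 99.9030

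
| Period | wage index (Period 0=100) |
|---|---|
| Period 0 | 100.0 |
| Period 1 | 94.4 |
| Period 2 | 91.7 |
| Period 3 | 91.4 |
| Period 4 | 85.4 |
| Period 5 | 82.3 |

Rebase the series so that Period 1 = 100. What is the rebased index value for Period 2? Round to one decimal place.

Rebased(Period 2) = 91.7 / 94.4 × 100 = 97.1398

97.1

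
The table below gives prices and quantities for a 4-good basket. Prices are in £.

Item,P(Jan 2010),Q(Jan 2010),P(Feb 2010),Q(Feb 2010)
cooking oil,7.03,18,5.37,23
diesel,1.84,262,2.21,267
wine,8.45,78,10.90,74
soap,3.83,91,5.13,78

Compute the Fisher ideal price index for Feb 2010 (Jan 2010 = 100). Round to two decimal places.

Laspeyres component (base-period weights):
ΣP(Feb 2010)Q(Jan 2010) = 5.37×18 + 2.21×262 + 10.90×78 + 5.13×91 = 96.66 + 579.02 + 850.2 + 466.83 = 1992.71
ΣP(Jan 2010)Q(Jan 2010) = 7.03×18 + 1.84×262 + 8.45×78 + 3.83×91 = 126.54 + 482.08 + 659.1 + 348.53 = 1616.25
L = 1992.71 / 1616.25 × 100 = 123.2922
Paasche component (current-period weights):
ΣP(Feb 2010)Q(Feb 2010) = 5.37×23 + 2.21×267 + 10.90×74 + 5.13×78 = 123.51 + 590.07 + 806.6 + 400.14 = 1920.32
ΣP(Jan 2010)Q(Feb 2010) = 7.03×23 + 1.84×267 + 8.45×74 + 3.83×78 = 161.69 + 491.28 + 625.3 + 298.74 = 1577.01
P = 1920.32 / 1577.01 × 100 = 121.7697
Fisher = √(L × P) = √(123.2922 × 121.7697) = 122.5286

122.53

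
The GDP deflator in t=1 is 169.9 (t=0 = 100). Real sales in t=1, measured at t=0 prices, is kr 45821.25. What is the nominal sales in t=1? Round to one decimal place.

Nominal = Real × (Index/100) = 45821.25 × (169.9/100)
        = 45821.25 × 1.699 = 77850.3038

77850.3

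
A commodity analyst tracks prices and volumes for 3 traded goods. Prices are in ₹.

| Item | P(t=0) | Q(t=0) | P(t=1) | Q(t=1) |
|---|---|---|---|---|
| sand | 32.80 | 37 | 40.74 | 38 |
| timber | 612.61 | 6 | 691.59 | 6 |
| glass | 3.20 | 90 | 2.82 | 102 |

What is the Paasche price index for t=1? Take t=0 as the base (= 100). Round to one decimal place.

Paasche price index uses current-period quantities as weights.
ΣP(t=1)·Q(t=1) = 40.74×38 + 691.59×6 + 2.82×102 = 1548.12 + 4149.54 + 287.64 = 5985.3
ΣP(t=0)·Q(t=1) = 32.80×38 + 612.61×6 + 3.20×102 = 1246.4 + 3675.66 + 326.4 = 5248.46
Index = 5985.3 / 5248.46 × 100 = 114.0392

114.0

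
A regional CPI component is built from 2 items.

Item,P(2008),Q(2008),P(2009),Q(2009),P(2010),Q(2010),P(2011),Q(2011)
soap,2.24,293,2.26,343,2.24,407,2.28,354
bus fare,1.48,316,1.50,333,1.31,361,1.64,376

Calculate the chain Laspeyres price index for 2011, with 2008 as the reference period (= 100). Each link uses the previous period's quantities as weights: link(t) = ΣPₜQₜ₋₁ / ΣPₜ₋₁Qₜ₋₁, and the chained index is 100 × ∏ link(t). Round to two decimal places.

104.86

Link 2008→2009:
ΣP(2009)Q(2008) = 2.26×293 + 1.50×316 = 662.18 + 474 = 1136.18
ΣP(2008)Q(2008) = 2.24×293 + 1.48×316 = 656.32 + 467.68 = 1124
link = 1136.18/1124 = 1.010836
Link 2009→2010:
ΣP(2010)Q(2009) = 2.24×343 + 1.31×333 = 768.32 + 436.23 = 1204.55
ΣP(2009)Q(2009) = 2.26×343 + 1.50×333 = 775.18 + 499.5 = 1274.68
link = 1204.55/1274.68 = 0.944982
Link 2010→2011:
ΣP(2011)Q(2010) = 2.28×407 + 1.64×361 = 927.96 + 592.04 = 1520
ΣP(2010)Q(2010) = 2.24×407 + 1.31×361 = 911.68 + 472.91 = 1384.59
link = 1520/1384.59 = 1.097798
Chained index = 100 × 1.010836 × 0.944982 × 1.097798 = 104.8641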